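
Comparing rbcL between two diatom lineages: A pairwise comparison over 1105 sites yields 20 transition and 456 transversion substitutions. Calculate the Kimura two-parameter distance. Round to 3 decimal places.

0.734

P = 20/1105 ≈ 0.0181 and Q = 456/1105 ≈ 0.41267.
Under the Kimura two-parameter model, d = −½ ln(1 − 2P − Q) − ¼ ln(1 − 2Q).
1 − 2P − Q = 0.55113, giving −½ ln(0.55113) = 0.297892.
1 − 2Q = 0.17466, giving −¼ ln(0.17466) = 0.436229.
d = 0.297892 + 0.436229 = 0.734121.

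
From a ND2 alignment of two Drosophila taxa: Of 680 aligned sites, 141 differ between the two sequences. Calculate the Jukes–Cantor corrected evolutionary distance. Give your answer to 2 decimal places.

p = 141/680 ≈ 0.207353.
d = −(3/4) ln(1 − 4p/3) = −0.75 ln(1 − 0.276471) = −0.75 ln(0.723529)
  = −0.75 × (-0.323615) = 0.242711 substitutions/site.

0.24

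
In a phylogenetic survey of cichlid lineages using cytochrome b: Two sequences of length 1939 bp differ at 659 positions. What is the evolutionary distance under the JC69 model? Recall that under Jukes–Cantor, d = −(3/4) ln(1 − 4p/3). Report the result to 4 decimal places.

0.4527

p = 659/1939 ≈ 0.339866.
d = −(3/4) ln(1 − 4p/3) = −0.75 ln(1 − 0.453155) = −0.75 ln(0.546845)
  = −0.75 × (-0.603590) = 0.452693 substitutions/site.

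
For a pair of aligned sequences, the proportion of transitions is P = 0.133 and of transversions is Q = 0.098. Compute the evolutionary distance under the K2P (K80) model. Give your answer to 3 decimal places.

0.281

Under the Kimura two-parameter model, d = −½ ln(1 − 2P − Q) − ¼ ln(1 − 2Q).
1 − 2P − Q = 0.636, giving −½ ln(0.636) = 0.226278.
1 − 2Q = 0.804, giving −¼ ln(0.804) = 0.054539.
d = 0.226278 + 0.054539 = 0.280817.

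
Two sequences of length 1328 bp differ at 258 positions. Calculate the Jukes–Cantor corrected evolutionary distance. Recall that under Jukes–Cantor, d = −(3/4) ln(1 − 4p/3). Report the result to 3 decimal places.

0.225

p = 258/1328 ≈ 0.194277.
d = −(3/4) ln(1 − 4p/3) = −0.75 ln(1 − 0.259036) = −0.75 ln(0.740964)
  = −0.75 × (-0.299803) = 0.224852 substitutions/site.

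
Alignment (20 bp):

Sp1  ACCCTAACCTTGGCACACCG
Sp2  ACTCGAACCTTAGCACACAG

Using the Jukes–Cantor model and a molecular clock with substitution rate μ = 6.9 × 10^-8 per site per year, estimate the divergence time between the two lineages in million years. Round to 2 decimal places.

The sequences differ at 4 of 20 sites (3, 5, 12, 19), so p = 4/20 = 0.2.
d = −(3/4) ln(1 − 4p/3) = −0.75 ln(1 − 0.266667) = −0.75 ln(0.733333)
  = −0.75 × (-0.310155) = 0.232616 substitutions/site.
Under a molecular clock d = 2μt, so t = d/(2μ) = 0.232616 / (2 × 6.9 × 10^-8) = 1.69 million years.

1.69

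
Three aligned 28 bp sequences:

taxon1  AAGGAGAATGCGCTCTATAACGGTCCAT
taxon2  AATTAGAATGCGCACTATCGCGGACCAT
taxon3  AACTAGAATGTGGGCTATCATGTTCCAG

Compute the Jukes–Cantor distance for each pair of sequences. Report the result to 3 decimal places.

d(taxon1,taxon2) = 0.252, d(taxon1,taxon3) = 0.420, d(taxon2,taxon3) = 0.420

taxon1–taxon2: 6/28 sites differ → p ≈ 0.214286, d = −0.75 ln(1 − 0.285715) = 0.252355 ≈ 0.252.
taxon1–taxon3: 9/28 sites differ → p ≈ 0.321429, d = −0.75 ln(1 − 0.428572) = 0.419713 ≈ 0.420.
taxon2–taxon3: 9/28 sites differ → p ≈ 0.321429, d = −0.75 ln(1 − 0.428572) = 0.419713 ≈ 0.420.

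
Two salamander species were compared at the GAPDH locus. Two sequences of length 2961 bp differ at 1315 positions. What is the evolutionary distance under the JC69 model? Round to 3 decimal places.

0.673

p = 1315/2961 ≈ 0.444107.
d = −(3/4) ln(1 − 4p/3) = −0.75 ln(1 − 0.592143) = −0.75 ln(0.407857)
  = −0.75 × (-0.896839) = 0.672629 substitutions/site.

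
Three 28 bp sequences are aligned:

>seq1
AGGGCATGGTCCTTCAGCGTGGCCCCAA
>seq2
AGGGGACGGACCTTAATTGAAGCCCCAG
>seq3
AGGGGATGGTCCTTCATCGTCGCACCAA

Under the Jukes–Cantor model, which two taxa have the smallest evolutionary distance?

seq1–seq2: 9/28 differ, p = 0.321, d = 0.420.
seq1–seq3: 4/28 differ, p = 0.143, d = 0.158.
seq2–seq3: 8/28 differ, p = 0.286, d = 0.360.
The smallest distance is between seq1 and seq3.

seq1 and seq3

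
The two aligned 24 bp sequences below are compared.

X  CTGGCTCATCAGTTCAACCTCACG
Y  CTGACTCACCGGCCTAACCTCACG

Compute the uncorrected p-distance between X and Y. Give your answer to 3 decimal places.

The sequences differ at 6 of 24 positions (sites 4, 9, 11, 13, 14, 15).
p = 6/24 = 0.250.

0.250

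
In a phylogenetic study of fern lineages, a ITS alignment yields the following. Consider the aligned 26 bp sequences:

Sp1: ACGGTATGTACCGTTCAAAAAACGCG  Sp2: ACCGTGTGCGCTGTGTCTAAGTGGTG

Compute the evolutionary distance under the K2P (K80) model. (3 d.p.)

Of 26 sites, 7 differences are transitions and 6 are transversions, so P = 7/26 ≈ 0.269231 and Q = 6/26 ≈ 0.230769.
Under the Kimura two-parameter model, d = −½ ln(1 − 2P − Q) − ¼ ln(1 − 2Q).
1 − 2P − Q = 0.230769, giving −½ ln(0.230769) = 0.733169.
1 − 2Q = 0.538462, giving −¼ ln(0.538462) = 0.154760.
d = 0.733169 + 0.154760 = 0.887929.

0.888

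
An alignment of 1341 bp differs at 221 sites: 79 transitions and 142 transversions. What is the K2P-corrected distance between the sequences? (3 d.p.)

0.186

P = 79/1341 ≈ 0.058911 and Q = 142/1341 ≈ 0.105891.
Under the Kimura two-parameter model, d = −½ ln(1 − 2P − Q) − ¼ ln(1 − 2Q).
1 − 2P − Q = 0.776287, giving −½ ln(0.776287) = 0.126616.
1 − 2Q = 0.788218, giving −¼ ln(0.788218) = 0.059495.
d = 0.126616 + 0.059495 = 0.186111.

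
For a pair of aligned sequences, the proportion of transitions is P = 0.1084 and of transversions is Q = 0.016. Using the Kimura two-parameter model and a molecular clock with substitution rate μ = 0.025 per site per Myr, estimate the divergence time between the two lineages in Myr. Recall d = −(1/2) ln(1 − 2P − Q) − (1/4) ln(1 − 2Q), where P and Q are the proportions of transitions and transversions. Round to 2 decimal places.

Under the Kimura two-parameter model, d = −½ ln(1 − 2P − Q) − ¼ ln(1 − 2Q).
1 − 2P − Q = 0.7672, giving −½ ln(0.7672) = 0.132504.
1 − 2Q = 0.968, giving −¼ ln(0.968) = 0.008131.
d = 0.132504 + 0.008131 = 0.140635.
Under a molecular clock d = 2μt, so t = d/(2μ) = 0.140635 / (2 × 0.025) = 2.81 Myr.

2.81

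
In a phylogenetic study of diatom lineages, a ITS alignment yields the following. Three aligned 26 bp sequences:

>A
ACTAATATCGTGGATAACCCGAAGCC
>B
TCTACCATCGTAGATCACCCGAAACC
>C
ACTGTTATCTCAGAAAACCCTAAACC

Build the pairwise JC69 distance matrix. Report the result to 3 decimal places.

A–B: 6/26 sites differ → p ≈ 0.230769, d = −0.75 ln(1 − 0.307692) = 0.275793 ≈ 0.276.
A–C: 8/26 sites differ → p ≈ 0.307692, d = −0.75 ln(1 − 0.410256) = 0.396050 ≈ 0.396.
B–C: 9/26 sites differ → p ≈ 0.346154, d = −0.75 ln(1 − 0.461539) = 0.464280 ≈ 0.464.

d(A,B) = 0.276, d(A,C) = 0.396, d(B,C) = 0.464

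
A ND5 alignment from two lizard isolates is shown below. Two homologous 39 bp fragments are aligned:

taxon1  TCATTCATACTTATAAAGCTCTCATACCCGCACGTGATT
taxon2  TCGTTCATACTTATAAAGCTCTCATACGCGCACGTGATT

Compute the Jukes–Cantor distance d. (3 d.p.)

0.053

The sequences differ at 2 of 39 sites (3, 28), so p = 2/39 ≈ 0.051282.
d = −(3/4) ln(1 − 4p/3) = −0.75 ln(1 − 0.068376) = −0.75 ln(0.931624)
  = −0.75 × (-0.070826) = 0.053120 substitutions/site.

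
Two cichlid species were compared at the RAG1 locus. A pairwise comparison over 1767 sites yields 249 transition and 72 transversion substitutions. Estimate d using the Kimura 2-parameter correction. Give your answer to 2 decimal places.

0.22

P = 249/1767 ≈ 0.140917 and Q = 72/1767 ≈ 0.040747.
Under the Kimura two-parameter model, d = −½ ln(1 − 2P − Q) − ¼ ln(1 − 2Q).
1 − 2P − Q = 0.677419, giving −½ ln(0.677419) = 0.194733.
1 − 2Q = 0.918506, giving −¼ ln(0.918506) = 0.021252.
d = 0.194733 + 0.021252 = 0.215985.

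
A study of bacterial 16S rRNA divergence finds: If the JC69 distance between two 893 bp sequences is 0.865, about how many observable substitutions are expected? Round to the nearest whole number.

Invert JC69: p = (3/4)(1 − e^(−4d/3)) = 0.75 × (1 − e^(-1.153333)) = 0.75 × (1 − 0.315583) = 0.513313.
Expected differing sites = pL ≈ 0.513313 × 893 = 458.388509 ≈ 458.

458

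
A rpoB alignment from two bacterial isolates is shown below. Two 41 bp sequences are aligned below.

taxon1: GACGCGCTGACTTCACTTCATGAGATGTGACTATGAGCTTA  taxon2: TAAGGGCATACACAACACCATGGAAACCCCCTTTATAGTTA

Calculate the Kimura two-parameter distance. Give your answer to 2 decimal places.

Of 41 sites, 7 differences are transitions and 15 are transversions, so P = 7/41 ≈ 0.170732 and Q = 15/41 ≈ 0.365854.
Under the Kimura two-parameter model, d = −½ ln(1 − 2P − Q) − ¼ ln(1 − 2Q).
1 − 2P − Q = 0.292682, giving −½ ln(0.292682) = 0.614334.
1 − 2Q = 0.268292, giving −¼ ln(0.268292) = 0.328920.
d = 0.614334 + 0.328920 = 0.943254.

0.94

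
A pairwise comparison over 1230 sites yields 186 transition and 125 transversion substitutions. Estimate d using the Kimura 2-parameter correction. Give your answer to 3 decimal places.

P = 186/1230 ≈ 0.15122 and Q = 125/1230 ≈ 0.101626.
Under the Kimura two-parameter model, d = −½ ln(1 − 2P − Q) − ¼ ln(1 − 2Q).
1 − 2P − Q = 0.595934, giving −½ ln(0.595934) = 0.258813.
1 − 2Q = 0.796748, giving −¼ ln(0.796748) = 0.056804.
d = 0.258813 + 0.056804 = 0.315617.

0.316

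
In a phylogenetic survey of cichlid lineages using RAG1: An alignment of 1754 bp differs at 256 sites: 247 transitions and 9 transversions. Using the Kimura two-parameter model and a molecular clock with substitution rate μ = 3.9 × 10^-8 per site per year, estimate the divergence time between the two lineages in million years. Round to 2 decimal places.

P = 247/1754 ≈ 0.140821 and Q = 9/1754 ≈ 0.005131.
Under the Kimura two-parameter model, d = −½ ln(1 − 2P − Q) − ¼ ln(1 − 2Q).
1 − 2P − Q = 0.713227, giving −½ ln(0.713227) = 0.168978.
1 − 2Q = 0.989738, giving −¼ ln(0.989738) = 0.002579.
d = 0.168978 + 0.002579 = 0.171557.
Under a molecular clock d = 2μt, so t = d/(2μ) = 0.171557 / (2 × 3.9 × 10^-8) = 2.20 million years.

2.20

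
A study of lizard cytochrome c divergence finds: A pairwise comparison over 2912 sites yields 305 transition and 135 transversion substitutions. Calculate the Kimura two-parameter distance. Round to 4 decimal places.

P = 305/2912 ≈ 0.104739 and Q = 135/2912 ≈ 0.04636.
Under the Kimura two-parameter model, d = −½ ln(1 − 2P − Q) − ¼ ln(1 − 2Q).
1 − 2P − Q = 0.744162, giving −½ ln(0.744162) = 0.147748.
1 − 2Q = 0.90728, giving −¼ ln(0.90728) = 0.024326.
d = 0.147748 + 0.024326 = 0.172074.

0.1721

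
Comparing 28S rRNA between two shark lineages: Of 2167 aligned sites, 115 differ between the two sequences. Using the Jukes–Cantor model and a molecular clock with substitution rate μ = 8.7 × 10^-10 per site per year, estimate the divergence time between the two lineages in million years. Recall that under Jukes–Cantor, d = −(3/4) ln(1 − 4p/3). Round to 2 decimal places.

31.63

p = 115/2167 ≈ 0.053069.
d = −(3/4) ln(1 − 4p/3) = −0.75 ln(1 − 0.070759) = −0.75 ln(0.929241)
  = −0.75 × (-0.073387) = 0.055040 substitutions/site.
Under a molecular clock d = 2μt, so t = d/(2μ) = 0.055040 / (2 × 8.7 × 10^-10) = 31.63 million years.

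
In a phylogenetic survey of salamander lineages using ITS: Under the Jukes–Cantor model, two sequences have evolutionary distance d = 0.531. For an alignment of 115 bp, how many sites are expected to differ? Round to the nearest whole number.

44

Invert JC69: p = (3/4)(1 − e^(−4d/3)) = 0.75 × (1 − e^(-0.708)) = 0.75 × (1 − 0.492628) = 0.380529.
Expected differing sites = pL ≈ 0.380529 × 115 = 43.760835 ≈ 44.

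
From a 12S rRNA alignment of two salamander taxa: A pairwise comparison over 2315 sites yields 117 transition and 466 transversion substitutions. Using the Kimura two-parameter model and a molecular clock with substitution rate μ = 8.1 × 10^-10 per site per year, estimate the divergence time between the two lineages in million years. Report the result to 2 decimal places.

190.63

P = 117/2315 ≈ 0.05054 and Q = 466/2315 ≈ 0.201296.
Under the Kimura two-parameter model, d = −½ ln(1 − 2P − Q) − ¼ ln(1 − 2Q).
1 − 2P − Q = 0.697624, giving −½ ln(0.697624) = 0.180038.
1 − 2Q = 0.597408, giving −¼ ln(0.597408) = 0.128789.
d = 0.180038 + 0.128789 = 0.308827.
Under a molecular clock d = 2μt, so t = d/(2μ) = 0.308827 / (2 × 8.1 × 10^-10) = 190.63 million years.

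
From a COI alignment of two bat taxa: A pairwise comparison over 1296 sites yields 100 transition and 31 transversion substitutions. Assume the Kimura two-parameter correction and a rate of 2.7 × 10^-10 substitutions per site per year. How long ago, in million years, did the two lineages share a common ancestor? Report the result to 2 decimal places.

P = 100/1296 ≈ 0.07716 and Q = 31/1296 ≈ 0.02392.
Under the Kimura two-parameter model, d = −½ ln(1 − 2P − Q) − ¼ ln(1 − 2Q).
1 − 2P − Q = 0.82176, giving −½ ln(0.82176) = 0.098153.
1 − 2Q = 0.95216, giving −¼ ln(0.95216) = 0.012256.
d = 0.098153 + 0.012256 = 0.110409.
Under a molecular clock d = 2μt, so t = d/(2μ) = 0.110409 / (2 × 2.7 × 10^-10) = 204.46 million years.

204.46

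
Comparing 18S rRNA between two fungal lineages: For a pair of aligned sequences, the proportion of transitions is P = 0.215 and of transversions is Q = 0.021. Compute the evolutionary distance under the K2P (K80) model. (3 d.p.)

Under the Kimura two-parameter model, d = −½ ln(1 − 2P − Q) − ¼ ln(1 − 2Q).
1 − 2P − Q = 0.549, giving −½ ln(0.549) = 0.299828.
1 − 2Q = 0.958, giving −¼ ln(0.958) = 0.010727.
d = 0.299828 + 0.010727 = 0.310555.

0.311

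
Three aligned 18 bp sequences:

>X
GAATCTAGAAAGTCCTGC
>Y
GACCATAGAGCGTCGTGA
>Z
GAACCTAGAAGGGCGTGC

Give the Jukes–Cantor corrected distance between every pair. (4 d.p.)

d(X,Y) = 0.5482, d(X,Z) = 0.2635, d(Y,Z) = 0.4408

X–Y: 7/18 sites differ → p ≈ 0.388889, d = −0.75 ln(1 − 0.518519) = 0.548166 ≈ 0.5482.
X–Z: 4/18 sites differ → p ≈ 0.222222, d = −0.75 ln(1 − 0.296296) = 0.263548 ≈ 0.2635.
Y–Z: 6/18 sites differ → p ≈ 0.333333, d = −0.75 ln(1 − 0.444444) = 0.440839 ≈ 0.4408.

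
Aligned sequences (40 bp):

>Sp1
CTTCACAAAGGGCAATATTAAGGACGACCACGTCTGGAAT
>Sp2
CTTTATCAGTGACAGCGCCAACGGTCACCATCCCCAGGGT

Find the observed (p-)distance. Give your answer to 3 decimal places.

The sequences differ at 22 of 40 positions.
p = 22/40 = 0.550.

0.550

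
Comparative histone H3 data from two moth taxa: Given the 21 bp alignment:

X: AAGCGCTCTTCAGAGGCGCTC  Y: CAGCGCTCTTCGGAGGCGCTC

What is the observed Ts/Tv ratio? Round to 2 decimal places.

Transitions are A↔G and C↔T; transversions are all other mismatches.
Transitions: 1. Transversions: 1.
R = 1/1 = 1.00.

1.00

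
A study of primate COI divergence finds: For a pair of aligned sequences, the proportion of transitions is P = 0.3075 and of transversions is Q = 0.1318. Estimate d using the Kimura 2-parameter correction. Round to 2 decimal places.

0.76

Under the Kimura two-parameter model, d = −½ ln(1 − 2P − Q) − ¼ ln(1 − 2Q).
1 − 2P − Q = 0.2532, giving −½ ln(0.2532) = 0.686788.
1 − 2Q = 0.7364, giving −¼ ln(0.7364) = 0.076495.
d = 0.686788 + 0.076495 = 0.763283.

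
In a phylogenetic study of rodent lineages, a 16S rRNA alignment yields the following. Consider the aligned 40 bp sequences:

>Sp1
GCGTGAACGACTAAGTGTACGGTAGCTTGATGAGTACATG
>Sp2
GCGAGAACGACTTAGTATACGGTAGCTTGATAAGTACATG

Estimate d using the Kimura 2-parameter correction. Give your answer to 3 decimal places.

Of 40 sites, 2 differences are transitions and 2 are transversions, so P = 2/40 = 0.05 and Q = 2/40 = 0.05.
Under the Kimura two-parameter model, d = −½ ln(1 − 2P − Q) − ¼ ln(1 − 2Q).
1 − 2P − Q = 0.85, giving −½ ln(0.85) = 0.081259.
1 − 2Q = 0.9, giving −¼ ln(0.9) = 0.026340.
d = 0.081259 + 0.026340 = 0.107599.

0.108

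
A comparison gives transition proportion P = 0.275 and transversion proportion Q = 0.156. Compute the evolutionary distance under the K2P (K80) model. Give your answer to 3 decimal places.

0.706

Under the Kimura two-parameter model, d = −½ ln(1 − 2P − Q) − ¼ ln(1 − 2Q).
1 − 2P − Q = 0.294, giving −½ ln(0.294) = 0.612088.
1 − 2Q = 0.688, giving −¼ ln(0.688) = 0.093492.
d = 0.612088 + 0.093492 = 0.705580.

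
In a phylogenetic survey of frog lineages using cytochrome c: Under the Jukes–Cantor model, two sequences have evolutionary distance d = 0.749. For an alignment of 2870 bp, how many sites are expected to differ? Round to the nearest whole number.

1360

Invert JC69: p = (3/4)(1 − e^(−4d/3)) = 0.75 × (1 − e^(-0.998667)) = 0.75 × (1 − 0.368370) = 0.473723.
Expected differing sites = pL ≈ 0.473723 × 2870 = 1359.58501 ≈ 1360.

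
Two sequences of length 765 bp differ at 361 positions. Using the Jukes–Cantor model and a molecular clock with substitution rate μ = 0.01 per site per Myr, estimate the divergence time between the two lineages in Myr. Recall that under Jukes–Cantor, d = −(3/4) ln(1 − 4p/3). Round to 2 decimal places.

37.20

p = 361/765 ≈ 0.471895.
d = −(3/4) ln(1 − 4p/3) = −0.75 ln(1 − 0.629193) = −0.75 ln(0.370807)
  = −0.75 × (-0.992074) = 0.744056 substitutions/site.
Under a molecular clock d = 2μt, so t = d/(2μ) = 0.744056 / (2 × 0.01) = 37.20 Myr.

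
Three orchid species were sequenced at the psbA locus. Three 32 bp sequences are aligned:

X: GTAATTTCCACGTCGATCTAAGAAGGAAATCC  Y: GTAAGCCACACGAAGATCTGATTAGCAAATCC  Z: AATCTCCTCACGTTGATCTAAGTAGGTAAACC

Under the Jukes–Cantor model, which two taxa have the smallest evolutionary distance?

X and Y

X–Y: 10/32 differ, p = 0.313, d = 0.404.
X–Z: 11/32 differ, p = 0.344, d = 0.460.
Y–Z: 13/32 differ, p = 0.406, d = 0.585.
The smallest distance is between X and Y.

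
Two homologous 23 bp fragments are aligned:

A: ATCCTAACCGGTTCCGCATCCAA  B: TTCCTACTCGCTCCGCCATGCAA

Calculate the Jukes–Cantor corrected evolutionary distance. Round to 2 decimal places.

The sequences differ at 8 of 23 sites (1, 7, 8, 11, 13, 15, 16, 20), so p = 8/23 ≈ 0.347826.
d = −(3/4) ln(1 − 4p/3) = −0.75 ln(1 − 0.463768) = −0.75 ln(0.536232)
  = −0.75 × (-0.623188) = 0.467391 substitutions/site.

0.47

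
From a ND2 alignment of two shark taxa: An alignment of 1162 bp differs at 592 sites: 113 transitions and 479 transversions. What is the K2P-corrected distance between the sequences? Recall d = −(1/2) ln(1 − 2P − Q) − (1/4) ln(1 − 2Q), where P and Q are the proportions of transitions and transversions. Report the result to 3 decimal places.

0.902

P = 113/1162 ≈ 0.097246 and Q = 479/1162 ≈ 0.41222.
Under the Kimura two-parameter model, d = −½ ln(1 − 2P − Q) − ¼ ln(1 − 2Q).
1 − 2P − Q = 0.393288, giving −½ ln(0.393288) = 0.466607.
1 − 2Q = 0.17556, giving −¼ ln(0.17556) = 0.434944.
d = 0.466607 + 0.434944 = 0.901551.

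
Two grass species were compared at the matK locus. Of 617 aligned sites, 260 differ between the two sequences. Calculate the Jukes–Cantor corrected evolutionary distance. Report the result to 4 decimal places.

p = 260/617 ≈ 0.421394.
d = −(3/4) ln(1 − 4p/3) = −0.75 ln(1 − 0.561859) = −0.75 ln(0.438141)
  = −0.75 × (-0.825215) = 0.618911 substitutions/site.

0.6189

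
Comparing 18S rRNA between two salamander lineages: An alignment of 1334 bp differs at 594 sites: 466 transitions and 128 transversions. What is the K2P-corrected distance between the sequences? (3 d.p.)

0.845

P = 466/1334 ≈ 0.349325 and Q = 128/1334 ≈ 0.095952.
Under the Kimura two-parameter model, d = −½ ln(1 − 2P − Q) − ¼ ln(1 − 2Q).
1 − 2P − Q = 0.205398, giving −½ ln(0.205398) = 0.791403.
1 − 2Q = 0.808096, giving −¼ ln(0.808096) = 0.053269.
d = 0.791403 + 0.053269 = 0.844672.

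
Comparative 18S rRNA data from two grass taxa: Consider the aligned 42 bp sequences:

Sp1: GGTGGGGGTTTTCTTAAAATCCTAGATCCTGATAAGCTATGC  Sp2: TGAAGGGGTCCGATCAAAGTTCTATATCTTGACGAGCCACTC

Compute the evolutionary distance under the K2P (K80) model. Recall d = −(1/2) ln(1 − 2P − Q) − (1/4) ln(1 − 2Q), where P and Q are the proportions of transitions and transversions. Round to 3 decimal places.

0.633

Of 42 sites, 11 differences are transitions and 6 are transversions, so P = 11/42 ≈ 0.261905 and Q = 6/42 ≈ 0.142857.
Under the Kimura two-parameter model, d = −½ ln(1 − 2P − Q) − ¼ ln(1 − 2Q).
1 − 2P − Q = 0.333333, giving −½ ln(0.333333) = 0.549307.
1 − 2Q = 0.714286, giving −¼ ln(0.714286) = 0.084118.
d = 0.549307 + 0.084118 = 0.633425.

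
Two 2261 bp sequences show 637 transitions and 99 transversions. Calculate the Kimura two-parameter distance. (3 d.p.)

0.490

P = 637/2261 ≈ 0.281734 and Q = 99/2261 ≈ 0.043786.
Under the Kimura two-parameter model, d = −½ ln(1 − 2P − Q) − ¼ ln(1 − 2Q).
1 − 2P − Q = 0.392746, giving −½ ln(0.392746) = 0.467296.
1 − 2Q = 0.912428, giving −¼ ln(0.912428) = 0.022912.
d = 0.467296 + 0.022912 = 0.490208.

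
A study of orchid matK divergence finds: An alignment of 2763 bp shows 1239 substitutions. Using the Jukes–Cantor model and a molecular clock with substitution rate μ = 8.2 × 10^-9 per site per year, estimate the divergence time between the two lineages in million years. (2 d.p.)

p = 1239/2763 ≈ 0.448426.
d = −(3/4) ln(1 − 4p/3) = −0.75 ln(1 − 0.597901) = −0.75 ln(0.402099)
  = −0.75 × (-0.911057) = 0.683293 substitutions/site.
Under a molecular clock d = 2μt, so t = d/(2μ) = 0.683293 / (2 × 8.2 × 10^-9) = 41.66 million years.

41.66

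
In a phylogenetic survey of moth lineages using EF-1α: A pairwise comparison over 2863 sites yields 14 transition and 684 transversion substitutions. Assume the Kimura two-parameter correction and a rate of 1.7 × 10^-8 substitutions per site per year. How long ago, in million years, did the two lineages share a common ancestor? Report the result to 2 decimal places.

P = 14/2863 ≈ 0.00489 and Q = 684/2863 ≈ 0.23891.
Under the Kimura two-parameter model, d = −½ ln(1 − 2P − Q) − ¼ ln(1 − 2Q).
1 − 2P − Q = 0.75131, giving −½ ln(0.75131) = 0.142968.
1 − 2Q = 0.52218, giving −¼ ln(0.52218) = 0.162436.
d = 0.142968 + 0.162436 = 0.305404.
Under a molecular clock d = 2μt, so t = d/(2μ) = 0.305404 / (2 × 1.7 × 10^-8) = 8.98 million years.

8.98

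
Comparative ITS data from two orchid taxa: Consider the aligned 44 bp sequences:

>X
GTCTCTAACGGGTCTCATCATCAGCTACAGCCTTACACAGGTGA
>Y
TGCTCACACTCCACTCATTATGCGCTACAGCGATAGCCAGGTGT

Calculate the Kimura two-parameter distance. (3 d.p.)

0.530

Of 44 sites, 1 differences are transitions and 15 are transversions, so P = 1/44 ≈ 0.022727 and Q = 15/44 ≈ 0.340909.
Under the Kimura two-parameter model, d = −½ ln(1 − 2P − Q) − ¼ ln(1 − 2Q).
1 − 2P − Q = 0.613637, giving −½ ln(0.613637) = 0.244176.
1 − 2Q = 0.318182, giving −¼ ln(0.318182) = 0.286283.
d = 0.244176 + 0.286283 = 0.530459.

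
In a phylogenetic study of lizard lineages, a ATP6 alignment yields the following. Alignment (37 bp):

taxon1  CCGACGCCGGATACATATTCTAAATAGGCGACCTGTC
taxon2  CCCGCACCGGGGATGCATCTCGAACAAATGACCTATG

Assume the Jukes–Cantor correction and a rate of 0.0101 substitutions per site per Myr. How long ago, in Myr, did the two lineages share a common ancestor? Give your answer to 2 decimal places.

38.84

The sequences differ at 18 of 37 sites, so p = 18/37 ≈ 0.486486.
d = −(3/4) ln(1 − 4p/3) = −0.75 ln(1 − 0.648648) = −0.75 ln(0.351352)
  = −0.75 × (-1.045967) = 0.784475 substitutions/site.
Under a molecular clock d = 2μt, so t = d/(2μ) = 0.784475 / (2 × 0.0101) = 38.84 Myr.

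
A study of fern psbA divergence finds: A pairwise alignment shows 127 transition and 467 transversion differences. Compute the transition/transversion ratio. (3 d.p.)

R = 127/467 = 0.271948… ≈ 0.272 (to 3 d.p.).

0.272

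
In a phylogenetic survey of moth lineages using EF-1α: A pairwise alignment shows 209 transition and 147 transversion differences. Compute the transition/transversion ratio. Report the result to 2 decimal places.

R = 209/147 = 1.421768… ≈ 1.42 (to 2 d.p.).

1.42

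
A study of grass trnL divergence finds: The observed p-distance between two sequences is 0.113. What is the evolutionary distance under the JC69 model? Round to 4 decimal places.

0.1225

d = −(3/4) ln(1 − 4p/3) = −0.75 ln(1 − 0.150667) = −0.75 ln(0.849333)
  = −0.75 × (-0.163304) = 0.122478 substitutions/site.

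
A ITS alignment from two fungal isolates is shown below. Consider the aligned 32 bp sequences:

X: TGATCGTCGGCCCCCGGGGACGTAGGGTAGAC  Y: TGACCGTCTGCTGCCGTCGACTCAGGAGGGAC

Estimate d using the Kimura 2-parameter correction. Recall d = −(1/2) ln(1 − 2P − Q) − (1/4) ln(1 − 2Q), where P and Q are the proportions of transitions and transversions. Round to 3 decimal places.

Of 32 sites, 5 differences are transitions and 6 are transversions, so P = 5/32 = 0.15625 and Q = 6/32 = 0.1875.
Under the Kimura two-parameter model, d = −½ ln(1 − 2P − Q) − ¼ ln(1 − 2Q).
1 − 2P − Q = 0.5, giving −½ ln(0.5) = 0.346574.
1 − 2Q = 0.625, giving −¼ ln(0.625) = 0.117501.
d = 0.346574 + 0.117501 = 0.464075.

0.464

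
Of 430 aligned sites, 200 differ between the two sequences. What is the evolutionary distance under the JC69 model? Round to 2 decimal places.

p = 200/430 ≈ 0.465116.
d = −(3/4) ln(1 − 4p/3) = −0.75 ln(1 − 0.620155) = −0.75 ln(0.379845)
  = −0.75 × (-0.967992) = 0.725994 substitutions/site.

0.73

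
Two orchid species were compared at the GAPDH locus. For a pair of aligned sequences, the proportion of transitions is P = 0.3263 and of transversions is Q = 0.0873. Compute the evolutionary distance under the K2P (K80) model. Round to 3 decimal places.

Under the Kimura two-parameter model, d = −½ ln(1 − 2P − Q) − ¼ ln(1 − 2Q).
1 − 2P − Q = 0.2601, giving −½ ln(0.2601) = 0.673345.
1 − 2Q = 0.8254, giving −¼ ln(0.8254) = 0.047972.
d = 0.673345 + 0.047972 = 0.721317.

0.721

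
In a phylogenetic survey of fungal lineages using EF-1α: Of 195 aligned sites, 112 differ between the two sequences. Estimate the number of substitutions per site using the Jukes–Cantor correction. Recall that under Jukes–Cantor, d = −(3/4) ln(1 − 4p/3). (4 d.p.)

1.0887

p = 112/195 ≈ 0.574359.
d = −(3/4) ln(1 − 4p/3) = −0.75 ln(1 − 0.765812) = −0.75 ln(0.234188)
  = −0.75 × (-1.451631) = 1.088723 substitutions/site.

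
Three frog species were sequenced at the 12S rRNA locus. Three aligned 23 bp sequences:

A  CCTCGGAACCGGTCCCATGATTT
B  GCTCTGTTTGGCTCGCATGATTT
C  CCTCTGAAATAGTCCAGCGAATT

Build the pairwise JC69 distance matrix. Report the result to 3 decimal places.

A–B: 8/23 sites differ → p ≈ 0.347826, d = −0.75 ln(1 − 0.463768) = 0.467391 ≈ 0.467.
A–C: 8/23 sites differ → p ≈ 0.347826, d = −0.75 ln(1 − 0.463768) = 0.467391 ≈ 0.467.
B–C: 12/23 sites differ → p ≈ 0.521739, d = −0.75 ln(1 − 0.695652) = 0.892188 ≈ 0.892.

d(A,B) = 0.467, d(A,C) = 0.467, d(B,C) = 0.892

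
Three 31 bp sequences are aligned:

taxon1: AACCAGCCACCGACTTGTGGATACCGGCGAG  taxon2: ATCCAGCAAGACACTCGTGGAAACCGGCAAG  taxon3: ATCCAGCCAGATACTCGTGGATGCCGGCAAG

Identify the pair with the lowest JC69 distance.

taxon1–taxon2: 8/31 differ, p = 0.258, d = 0.316.
taxon1–taxon3: 7/31 differ, p = 0.226, d = 0.269.
taxon2–taxon3: 4/31 differ, p = 0.129, d = 0.142.
The smallest distance is between taxon2 and taxon3.

taxon2 and taxon3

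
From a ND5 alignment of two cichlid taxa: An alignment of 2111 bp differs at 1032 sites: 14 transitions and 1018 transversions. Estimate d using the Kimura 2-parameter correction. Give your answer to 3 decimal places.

P = 14/2111 ≈ 0.006632 and Q = 1018/2111 ≈ 0.482236.
Under the Kimura two-parameter model, d = −½ ln(1 − 2P − Q) − ¼ ln(1 − 2Q).
1 − 2P − Q = 0.5045, giving −½ ln(0.5045) = 0.342094.
1 − 2Q = 0.035528, giving −¼ ln(0.035528) = 0.834359.
d = 0.342094 + 0.834359 = 1.176453.

1.176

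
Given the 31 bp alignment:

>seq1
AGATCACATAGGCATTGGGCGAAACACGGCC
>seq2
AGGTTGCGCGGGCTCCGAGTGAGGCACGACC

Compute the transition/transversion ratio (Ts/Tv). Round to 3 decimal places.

13.000

Transitions are A↔G and C↔T; transversions are all other mismatches.
Transitions: 13. Transversions: 1.
R = 13/1 = 13.000.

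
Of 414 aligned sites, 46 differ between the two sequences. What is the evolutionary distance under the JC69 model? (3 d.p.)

p = 46/414 ≈ 0.111111.
d = −(3/4) ln(1 − 4p/3) = −0.75 ln(1 − 0.148148) = −0.75 ln(0.851852)
  = −0.75 × (-0.160342) = 0.120257 substitutions/site.

0.120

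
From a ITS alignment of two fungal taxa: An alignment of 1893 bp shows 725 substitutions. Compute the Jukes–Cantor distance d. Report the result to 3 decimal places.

0.536

p = 725/1893 ≈ 0.38299.
d = −(3/4) ln(1 − 4p/3) = −0.75 ln(1 − 0.510653) = −0.75 ln(0.489347)
  = −0.75 × (-0.714683) = 0.536012 substitutions/site.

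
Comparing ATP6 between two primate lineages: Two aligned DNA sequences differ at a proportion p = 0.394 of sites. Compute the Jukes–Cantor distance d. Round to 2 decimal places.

0.56

d = −(3/4) ln(1 − 4p/3) = −0.75 ln(1 − 0.525333) = −0.75 ln(0.474667)
  = −0.75 × (-0.745142) = 0.558857 substitutions/site.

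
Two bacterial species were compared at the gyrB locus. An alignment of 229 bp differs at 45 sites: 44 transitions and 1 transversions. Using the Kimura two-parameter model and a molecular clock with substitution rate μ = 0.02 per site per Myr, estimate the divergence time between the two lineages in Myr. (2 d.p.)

P = 44/229 ≈ 0.19214 and Q = 1/229 ≈ 0.004367.
Under the Kimura two-parameter model, d = −½ ln(1 − 2P − Q) − ¼ ln(1 − 2Q).
1 − 2P − Q = 0.611353, giving −½ ln(0.611353) = 0.246040.
1 − 2Q = 0.991266, giving −¼ ln(0.991266) = 0.002193.
d = 0.246040 + 0.002193 = 0.248233.
Under a molecular clock d = 2μt, so t = d/(2μ) = 0.248233 / (2 × 0.02) = 6.21 Myr.

6.21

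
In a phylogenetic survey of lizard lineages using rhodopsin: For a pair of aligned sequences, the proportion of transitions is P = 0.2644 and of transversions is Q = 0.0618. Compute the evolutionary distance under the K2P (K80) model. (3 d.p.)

Under the Kimura two-parameter model, d = −½ ln(1 − 2P − Q) − ¼ ln(1 − 2Q).
1 − 2P − Q = 0.4094, giving −½ ln(0.4094) = 0.446531.
1 − 2Q = 0.8764, giving −¼ ln(0.8764) = 0.032983.
d = 0.446531 + 0.032983 = 0.479514.

0.480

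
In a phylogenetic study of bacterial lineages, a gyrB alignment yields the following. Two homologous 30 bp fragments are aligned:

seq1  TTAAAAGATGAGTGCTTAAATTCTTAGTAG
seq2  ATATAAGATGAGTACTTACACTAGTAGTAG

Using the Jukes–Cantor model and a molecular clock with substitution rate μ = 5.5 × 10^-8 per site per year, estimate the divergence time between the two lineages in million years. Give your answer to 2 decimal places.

The sequences differ at 7 of 30 sites (1, 4, 14, 19, 21, 23, 24), so p = 7/30 ≈ 0.233333.
d = −(3/4) ln(1 − 4p/3) = −0.75 ln(1 − 0.311111) = −0.75 ln(0.688889)
  = −0.75 × (-0.372675) = 0.279506 substitutions/site.
Under a molecular clock d = 2μt, so t = d/(2μ) = 0.279506 / (2 × 5.5 × 10^-8) = 2.54 million years.

2.54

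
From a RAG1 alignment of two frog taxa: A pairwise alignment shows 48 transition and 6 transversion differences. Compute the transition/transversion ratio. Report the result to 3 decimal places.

8.000

R = 48/6 = 8.000.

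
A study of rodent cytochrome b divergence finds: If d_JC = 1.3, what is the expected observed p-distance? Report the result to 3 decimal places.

p = (3/4)(1 − e^(−4d/3)) = 0.75 × (1 − e^(-1.733333)) = 0.75 × (1 − 0.176695) = 0.617479.

0.617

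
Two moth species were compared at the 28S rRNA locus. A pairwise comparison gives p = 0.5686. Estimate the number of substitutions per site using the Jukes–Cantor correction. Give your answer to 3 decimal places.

d = −(3/4) ln(1 − 4p/3) = −0.75 ln(1 − 0.758133) = −0.75 ln(0.241867)
  = −0.75 × (-1.419367) = 1.064525 substitutions/site.

1.065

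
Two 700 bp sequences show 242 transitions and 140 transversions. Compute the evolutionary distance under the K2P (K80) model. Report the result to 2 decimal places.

P = 242/700 ≈ 0.345714 and Q = 140/700 = 0.2.
Under the Kimura two-parameter model, d = −½ ln(1 − 2P − Q) − ¼ ln(1 − 2Q).
1 − 2P − Q = 0.108572, giving −½ ln(0.108572) = 1.110171.
1 − 2Q = 0.6, giving −¼ ln(0.6) = 0.127706.
d = 1.110171 + 0.127706 = 1.237877.

1.24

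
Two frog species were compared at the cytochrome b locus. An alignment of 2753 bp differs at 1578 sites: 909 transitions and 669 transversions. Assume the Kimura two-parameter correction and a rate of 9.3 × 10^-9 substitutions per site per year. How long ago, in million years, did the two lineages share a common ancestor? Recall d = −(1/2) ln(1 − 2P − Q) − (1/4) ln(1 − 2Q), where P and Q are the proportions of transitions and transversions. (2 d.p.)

71.77

P = 909/2753 ≈ 0.330185 and Q = 669/2753 ≈ 0.243008.
Under the Kimura two-parameter model, d = −½ ln(1 − 2P − Q) − ¼ ln(1 − 2Q).
1 − 2P − Q = 0.096622, giving −½ ln(0.096622) = 1.168474.
1 − 2Q = 0.513984, giving −¼ ln(0.513984) = 0.166391.
d = 1.168474 + 0.166391 = 1.334865.
Under a molecular clock d = 2μt, so t = d/(2μ) = 1.334865 / (2 × 9.3 × 10^-9) = 71.77 million years.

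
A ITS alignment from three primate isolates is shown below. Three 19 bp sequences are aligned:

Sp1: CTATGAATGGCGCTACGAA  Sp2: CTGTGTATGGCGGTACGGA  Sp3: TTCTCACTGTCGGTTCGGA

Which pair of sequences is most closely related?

Sp1–Sp2: 4/19 differ, p = 0.211, d = 0.247.
Sp1–Sp3: 8/19 differ, p = 0.421, d = 0.618.
Sp2–Sp3: 7/19 differ, p = 0.368, d = 0.507.
The smallest distance is between Sp1 and Sp2.

Sp1 and Sp2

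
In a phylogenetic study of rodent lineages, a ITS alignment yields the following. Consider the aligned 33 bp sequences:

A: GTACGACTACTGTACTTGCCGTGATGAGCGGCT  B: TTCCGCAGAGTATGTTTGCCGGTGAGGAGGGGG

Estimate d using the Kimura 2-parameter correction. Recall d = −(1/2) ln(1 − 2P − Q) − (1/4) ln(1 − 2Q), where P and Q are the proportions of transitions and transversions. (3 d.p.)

0.974

Of 33 sites, 6 differences are transitions and 12 are transversions, so P = 6/33 ≈ 0.181818 and Q = 12/33 ≈ 0.363636.
Under the Kimura two-parameter model, d = −½ ln(1 − 2P − Q) − ¼ ln(1 − 2Q).
1 − 2P − Q = 0.272728, giving −½ ln(0.272728) = 0.649640.
1 − 2Q = 0.272728, giving −¼ ln(0.272728) = 0.324820.
d = 0.649640 + 0.324820 = 0.974460.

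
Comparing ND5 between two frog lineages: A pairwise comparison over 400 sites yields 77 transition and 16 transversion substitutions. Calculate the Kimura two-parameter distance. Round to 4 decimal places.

P = 77/400 = 0.1925 and Q = 16/400 = 0.04.
Under the Kimura two-parameter model, d = −½ ln(1 − 2P − Q) − ¼ ln(1 − 2Q).
1 − 2P − Q = 0.575, giving −½ ln(0.575) = 0.276693.
1 − 2Q = 0.92, giving −¼ ln(0.92) = 0.020845.
d = 0.276693 + 0.020845 = 0.297538.

0.2975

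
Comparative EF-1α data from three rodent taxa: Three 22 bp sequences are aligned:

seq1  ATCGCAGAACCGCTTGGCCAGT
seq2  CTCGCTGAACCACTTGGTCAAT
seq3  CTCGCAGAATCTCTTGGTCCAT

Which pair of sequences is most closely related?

seq2 and seq3

seq1–seq2: 5/22 differ, p = 0.227, d = 0.271.
seq1–seq3: 6/22 differ, p = 0.273, d = 0.339.
seq2–seq3: 4/22 differ, p = 0.182, d = 0.208.
The smallest distance is between seq2 and seq3.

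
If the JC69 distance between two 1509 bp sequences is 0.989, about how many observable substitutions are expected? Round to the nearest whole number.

Invert JC69: p = (3/4)(1 − e^(−4d/3)) = 0.75 × (1 − e^(-1.318667)) = 0.75 × (1 − 0.267492) = 0.549381.
Expected differing sites = pL ≈ 0.549381 × 1509 = 829.015929 ≈ 829.

829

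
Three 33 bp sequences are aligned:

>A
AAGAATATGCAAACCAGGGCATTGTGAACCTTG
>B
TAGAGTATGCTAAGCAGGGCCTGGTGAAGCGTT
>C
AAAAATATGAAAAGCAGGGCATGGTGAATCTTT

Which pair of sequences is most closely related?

A–B: 9/33 differ, p = 0.273, d = 0.339.
A–C: 6/33 differ, p = 0.182, d = 0.208.
B–C: 8/33 differ, p = 0.242, d = 0.293.
The smallest distance is between A and C.

A and C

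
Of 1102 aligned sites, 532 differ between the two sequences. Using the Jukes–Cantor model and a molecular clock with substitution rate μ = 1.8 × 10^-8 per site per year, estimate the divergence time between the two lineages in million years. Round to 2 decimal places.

21.50

p = 532/1102 ≈ 0.482759.
d = −(3/4) ln(1 − 4p/3) = −0.75 ln(1 − 0.643679) = −0.75 ln(0.356321)
  = −0.75 × (-1.031923) = 0.773942 substitutions/site.
Under a molecular clock d = 2μt, so t = d/(2μ) = 0.773942 / (2 × 1.8 × 10^-8) = 21.50 million years.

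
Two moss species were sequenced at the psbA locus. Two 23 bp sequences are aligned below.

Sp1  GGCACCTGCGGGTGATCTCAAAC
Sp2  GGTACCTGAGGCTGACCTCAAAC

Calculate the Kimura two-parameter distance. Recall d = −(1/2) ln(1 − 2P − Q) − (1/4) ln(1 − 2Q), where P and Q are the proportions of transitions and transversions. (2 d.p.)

Of 23 sites, 2 differences are transitions and 2 are transversions, so P = 2/23 ≈ 0.086957 and Q = 2/23 ≈ 0.086957.
Under the Kimura two-parameter model, d = −½ ln(1 − 2P − Q) − ¼ ln(1 − 2Q).
1 − 2P − Q = 0.739129, giving −½ ln(0.739129) = 0.151141.
1 − 2Q = 0.826086, giving −¼ ln(0.826086) = 0.047764.
d = 0.151141 + 0.047764 = 0.198905.

0.20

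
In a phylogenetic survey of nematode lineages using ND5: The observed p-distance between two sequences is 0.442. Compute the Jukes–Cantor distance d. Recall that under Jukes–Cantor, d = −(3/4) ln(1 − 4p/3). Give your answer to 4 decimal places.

0.6675

d = −(3/4) ln(1 − 4p/3) = −0.75 ln(1 − 0.589333) = −0.75 ln(0.410667)
  = −0.75 × (-0.889973) = 0.667480 substitutions/site.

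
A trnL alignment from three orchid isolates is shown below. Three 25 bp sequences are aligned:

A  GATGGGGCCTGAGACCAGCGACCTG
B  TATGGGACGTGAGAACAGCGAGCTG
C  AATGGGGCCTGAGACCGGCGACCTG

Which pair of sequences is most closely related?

A and C

A–B: 5/25 differ, p = 0.200, d = 0.233.
A–C: 2/25 differ, p = 0.080, d = 0.085.
B–C: 6/25 differ, p = 0.240, d = 0.289.
The smallest distance is between A and C.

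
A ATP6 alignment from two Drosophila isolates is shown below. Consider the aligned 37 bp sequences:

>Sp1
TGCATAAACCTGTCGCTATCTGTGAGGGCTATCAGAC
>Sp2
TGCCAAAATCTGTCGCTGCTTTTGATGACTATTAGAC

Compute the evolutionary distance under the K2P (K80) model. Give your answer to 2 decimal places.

0.34

Of 37 sites, 6 differences are transitions and 4 are transversions, so P = 6/37 ≈ 0.162162 and Q = 4/37 ≈ 0.108108.
Under the Kimura two-parameter model, d = −½ ln(1 − 2P − Q) − ¼ ln(1 − 2Q).
1 − 2P − Q = 0.567568, giving −½ ln(0.567568) = 0.283197.
1 − 2Q = 0.783784, giving −¼ ln(0.783784) = 0.060905.
d = 0.283197 + 0.060905 = 0.344102.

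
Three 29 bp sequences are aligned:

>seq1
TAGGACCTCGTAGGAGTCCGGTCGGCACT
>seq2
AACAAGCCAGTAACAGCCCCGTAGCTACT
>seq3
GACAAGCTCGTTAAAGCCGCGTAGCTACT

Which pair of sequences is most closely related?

seq2 and seq3

seq1–seq2: 13/29 differ, p = 0.448, d = 0.683.
seq1–seq3: 13/29 differ, p = 0.448, d = 0.683.
seq2–seq3: 6/29 differ, p = 0.207, d = 0.242.
The smallest distance is between seq2 and seq3.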